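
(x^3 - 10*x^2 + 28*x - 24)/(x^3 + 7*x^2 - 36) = (x^2 - 8*x + 12)/(x^2 + 9*x + 18)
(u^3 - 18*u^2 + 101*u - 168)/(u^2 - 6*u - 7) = (u^2 - 11*u + 24)/(u + 1)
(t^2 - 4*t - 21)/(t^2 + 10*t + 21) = (t - 7)/(t + 7)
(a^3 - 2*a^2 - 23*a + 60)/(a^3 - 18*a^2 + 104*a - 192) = (a^2 + 2*a - 15)/(a^2 - 14*a + 48)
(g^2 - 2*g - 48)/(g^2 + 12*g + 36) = (g - 8)/(g + 6)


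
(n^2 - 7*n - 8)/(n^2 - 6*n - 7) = (n - 8)/(n - 7)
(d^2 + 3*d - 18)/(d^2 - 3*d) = (d + 6)/d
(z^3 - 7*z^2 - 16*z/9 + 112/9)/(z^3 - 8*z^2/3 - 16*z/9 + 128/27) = 3*(z - 7)/(3*z - 8)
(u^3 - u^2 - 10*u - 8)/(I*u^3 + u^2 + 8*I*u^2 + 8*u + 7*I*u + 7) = I*(-u^2 + 2*u + 8)/(u^2 + u*(7 - I) - 7*I)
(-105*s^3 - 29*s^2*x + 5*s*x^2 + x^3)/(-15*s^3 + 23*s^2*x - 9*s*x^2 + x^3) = (21*s^2 + 10*s*x + x^2)/(3*s^2 - 4*s*x + x^2)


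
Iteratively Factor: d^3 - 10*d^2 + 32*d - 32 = (d - 2)*(d^2 - 8*d + 16) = (d - 4)*(d - 2)*(d - 4)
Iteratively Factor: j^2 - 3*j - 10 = (j + 2)*(j - 5)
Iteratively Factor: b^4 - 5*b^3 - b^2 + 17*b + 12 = (b + 1)*(b^3 - 6*b^2 + 5*b + 12) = (b - 3)*(b + 1)*(b^2 - 3*b - 4) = (b - 4)*(b - 3)*(b + 1)*(b + 1)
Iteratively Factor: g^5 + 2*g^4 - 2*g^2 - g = (g + 1)*(g^4 + g^3 - g^2 - g) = (g + 1)^2*(g^3 - g) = g*(g + 1)^2*(g^2 - 1) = g*(g - 1)*(g + 1)^2*(g + 1)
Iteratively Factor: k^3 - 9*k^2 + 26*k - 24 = (k - 2)*(k^2 - 7*k + 12) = (k - 4)*(k - 2)*(k - 3)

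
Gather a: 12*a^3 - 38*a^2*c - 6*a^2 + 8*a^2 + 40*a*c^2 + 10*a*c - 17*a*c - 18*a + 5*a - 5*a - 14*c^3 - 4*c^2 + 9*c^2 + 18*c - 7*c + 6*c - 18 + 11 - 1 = 12*a^3 + a^2*(2 - 38*c) + a*(40*c^2 - 7*c - 18) - 14*c^3 + 5*c^2 + 17*c - 8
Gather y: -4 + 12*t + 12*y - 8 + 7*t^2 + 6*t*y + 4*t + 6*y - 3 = 7*t^2 + 16*t + y*(6*t + 18) - 15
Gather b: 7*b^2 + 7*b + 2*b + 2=7*b^2 + 9*b + 2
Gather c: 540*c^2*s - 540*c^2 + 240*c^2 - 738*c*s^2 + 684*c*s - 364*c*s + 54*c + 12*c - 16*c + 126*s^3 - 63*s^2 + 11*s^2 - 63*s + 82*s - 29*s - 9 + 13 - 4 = c^2*(540*s - 300) + c*(-738*s^2 + 320*s + 50) + 126*s^3 - 52*s^2 - 10*s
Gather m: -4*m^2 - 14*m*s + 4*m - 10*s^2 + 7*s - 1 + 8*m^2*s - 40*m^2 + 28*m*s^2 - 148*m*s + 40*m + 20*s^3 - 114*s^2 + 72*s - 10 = m^2*(8*s - 44) + m*(28*s^2 - 162*s + 44) + 20*s^3 - 124*s^2 + 79*s - 11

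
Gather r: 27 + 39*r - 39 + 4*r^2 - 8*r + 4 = 4*r^2 + 31*r - 8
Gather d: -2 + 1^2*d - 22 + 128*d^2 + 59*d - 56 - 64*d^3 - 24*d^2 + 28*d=-64*d^3 + 104*d^2 + 88*d - 80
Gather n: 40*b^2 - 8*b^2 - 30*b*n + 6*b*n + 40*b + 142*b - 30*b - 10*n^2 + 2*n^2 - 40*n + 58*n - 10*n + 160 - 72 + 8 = 32*b^2 + 152*b - 8*n^2 + n*(8 - 24*b) + 96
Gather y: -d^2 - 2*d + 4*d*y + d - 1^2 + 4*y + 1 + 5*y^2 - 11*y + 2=-d^2 - d + 5*y^2 + y*(4*d - 7) + 2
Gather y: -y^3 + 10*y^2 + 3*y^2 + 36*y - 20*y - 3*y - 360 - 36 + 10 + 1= -y^3 + 13*y^2 + 13*y - 385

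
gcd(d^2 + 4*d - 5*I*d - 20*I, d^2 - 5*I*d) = d - 5*I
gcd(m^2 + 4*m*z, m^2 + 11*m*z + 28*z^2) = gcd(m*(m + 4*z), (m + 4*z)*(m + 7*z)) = m + 4*z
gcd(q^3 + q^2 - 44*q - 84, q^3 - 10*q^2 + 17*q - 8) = 1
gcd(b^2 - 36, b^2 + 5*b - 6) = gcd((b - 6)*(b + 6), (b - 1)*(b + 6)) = b + 6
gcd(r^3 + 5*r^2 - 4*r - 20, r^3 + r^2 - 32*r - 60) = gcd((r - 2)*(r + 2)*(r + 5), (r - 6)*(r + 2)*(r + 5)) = r^2 + 7*r + 10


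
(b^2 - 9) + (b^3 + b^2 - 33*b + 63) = b^3 + 2*b^2 - 33*b + 54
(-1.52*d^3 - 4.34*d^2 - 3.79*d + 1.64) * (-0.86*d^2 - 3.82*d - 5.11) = 1.3072*d^5 + 9.5388*d^4 + 27.6054*d^3 + 35.2448*d^2 + 13.1021*d - 8.3804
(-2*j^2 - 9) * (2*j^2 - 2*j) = -4*j^4 + 4*j^3 - 18*j^2 + 18*j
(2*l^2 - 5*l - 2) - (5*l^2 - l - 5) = -3*l^2 - 4*l + 3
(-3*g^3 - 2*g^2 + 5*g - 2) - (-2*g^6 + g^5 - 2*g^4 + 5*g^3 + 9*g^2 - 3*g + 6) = 2*g^6 - g^5 + 2*g^4 - 8*g^3 - 11*g^2 + 8*g - 8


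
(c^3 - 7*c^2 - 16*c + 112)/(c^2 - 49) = (c^2 - 16)/(c + 7)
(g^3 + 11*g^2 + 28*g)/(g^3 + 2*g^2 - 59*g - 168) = g*(g + 4)/(g^2 - 5*g - 24)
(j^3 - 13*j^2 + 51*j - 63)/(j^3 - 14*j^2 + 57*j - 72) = (j - 7)/(j - 8)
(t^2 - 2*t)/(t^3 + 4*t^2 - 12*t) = 1/(t + 6)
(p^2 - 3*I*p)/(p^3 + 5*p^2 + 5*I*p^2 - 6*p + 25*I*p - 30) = p*(p - 3*I)/(p^3 + 5*p^2*(1 + I) + p*(-6 + 25*I) - 30)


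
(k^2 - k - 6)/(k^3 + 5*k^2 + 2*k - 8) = (k - 3)/(k^2 + 3*k - 4)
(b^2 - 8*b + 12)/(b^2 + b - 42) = (b - 2)/(b + 7)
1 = 1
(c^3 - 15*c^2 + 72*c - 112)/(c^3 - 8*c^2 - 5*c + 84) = (c - 4)/(c + 3)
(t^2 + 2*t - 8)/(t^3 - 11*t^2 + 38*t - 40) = (t + 4)/(t^2 - 9*t + 20)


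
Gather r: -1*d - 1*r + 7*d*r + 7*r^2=-d + 7*r^2 + r*(7*d - 1)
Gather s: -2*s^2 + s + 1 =-2*s^2 + s + 1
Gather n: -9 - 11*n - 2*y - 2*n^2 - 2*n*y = -2*n^2 + n*(-2*y - 11) - 2*y - 9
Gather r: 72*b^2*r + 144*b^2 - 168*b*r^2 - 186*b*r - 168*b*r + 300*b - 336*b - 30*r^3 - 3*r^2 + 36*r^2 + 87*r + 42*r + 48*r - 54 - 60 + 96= 144*b^2 - 36*b - 30*r^3 + r^2*(33 - 168*b) + r*(72*b^2 - 354*b + 177) - 18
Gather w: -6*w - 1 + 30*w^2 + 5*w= 30*w^2 - w - 1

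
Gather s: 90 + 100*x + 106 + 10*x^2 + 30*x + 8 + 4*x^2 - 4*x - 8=14*x^2 + 126*x + 196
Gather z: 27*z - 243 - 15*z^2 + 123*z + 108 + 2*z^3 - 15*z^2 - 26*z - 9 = 2*z^3 - 30*z^2 + 124*z - 144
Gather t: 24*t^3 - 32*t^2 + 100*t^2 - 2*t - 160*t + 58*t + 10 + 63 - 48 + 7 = 24*t^3 + 68*t^2 - 104*t + 32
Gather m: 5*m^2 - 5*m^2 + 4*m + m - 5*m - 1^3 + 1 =0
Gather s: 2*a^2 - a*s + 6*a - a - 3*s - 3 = 2*a^2 + 5*a + s*(-a - 3) - 3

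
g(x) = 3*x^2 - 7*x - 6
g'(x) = 6*x - 7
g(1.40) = -9.92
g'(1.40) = 1.40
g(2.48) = -4.91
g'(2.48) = 7.88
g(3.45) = 5.56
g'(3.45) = 13.70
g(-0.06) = -5.57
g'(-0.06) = -7.36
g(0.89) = -9.85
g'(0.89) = -1.66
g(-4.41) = 83.21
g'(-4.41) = -33.46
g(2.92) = -0.86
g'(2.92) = 10.52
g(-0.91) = 2.85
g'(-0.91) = -12.46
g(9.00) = 174.00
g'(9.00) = 47.00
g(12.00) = 342.00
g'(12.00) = 65.00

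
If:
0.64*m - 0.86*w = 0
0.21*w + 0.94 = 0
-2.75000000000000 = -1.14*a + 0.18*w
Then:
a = 1.71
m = -6.01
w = -4.48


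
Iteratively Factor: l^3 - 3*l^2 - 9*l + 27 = (l - 3)*(l^2 - 9) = (l - 3)^2*(l + 3)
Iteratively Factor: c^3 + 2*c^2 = (c)*(c^2 + 2*c) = c*(c + 2)*(c)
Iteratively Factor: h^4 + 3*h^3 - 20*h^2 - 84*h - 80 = (h + 4)*(h^3 - h^2 - 16*h - 20) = (h - 5)*(h + 4)*(h^2 + 4*h + 4) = (h - 5)*(h + 2)*(h + 4)*(h + 2)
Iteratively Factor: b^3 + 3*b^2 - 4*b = (b + 4)*(b^2 - b) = b*(b + 4)*(b - 1)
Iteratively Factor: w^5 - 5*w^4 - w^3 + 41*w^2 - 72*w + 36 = (w - 3)*(w^4 - 2*w^3 - 7*w^2 + 20*w - 12) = (w - 3)*(w - 2)*(w^3 - 7*w + 6) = (w - 3)*(w - 2)*(w - 1)*(w^2 + w - 6) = (w - 3)*(w - 2)^2*(w - 1)*(w + 3)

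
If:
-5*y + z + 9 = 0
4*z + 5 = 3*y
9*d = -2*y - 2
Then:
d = -32/51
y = 31/17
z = 2/17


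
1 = 1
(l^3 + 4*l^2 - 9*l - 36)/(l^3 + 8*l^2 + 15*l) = (l^2 + l - 12)/(l*(l + 5))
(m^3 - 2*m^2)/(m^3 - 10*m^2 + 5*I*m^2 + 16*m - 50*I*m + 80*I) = m^2/(m^2 + m*(-8 + 5*I) - 40*I)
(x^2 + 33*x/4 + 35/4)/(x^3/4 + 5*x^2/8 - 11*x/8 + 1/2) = 2*(4*x^2 + 33*x + 35)/(2*x^3 + 5*x^2 - 11*x + 4)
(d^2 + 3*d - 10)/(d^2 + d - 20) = (d - 2)/(d - 4)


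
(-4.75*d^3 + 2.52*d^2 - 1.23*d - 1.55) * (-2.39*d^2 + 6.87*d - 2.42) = 11.3525*d^5 - 38.6553*d^4 + 31.7471*d^3 - 10.844*d^2 - 7.6719*d + 3.751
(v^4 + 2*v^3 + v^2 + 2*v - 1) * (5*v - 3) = 5*v^5 + 7*v^4 - v^3 + 7*v^2 - 11*v + 3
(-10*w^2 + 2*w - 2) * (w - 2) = -10*w^3 + 22*w^2 - 6*w + 4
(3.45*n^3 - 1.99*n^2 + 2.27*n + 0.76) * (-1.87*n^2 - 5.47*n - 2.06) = -6.4515*n^5 - 15.1502*n^4 - 0.466600000000001*n^3 - 9.7387*n^2 - 8.8334*n - 1.5656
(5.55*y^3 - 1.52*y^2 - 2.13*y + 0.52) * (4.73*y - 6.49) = 26.2515*y^4 - 43.2091*y^3 - 0.210099999999999*y^2 + 16.2833*y - 3.3748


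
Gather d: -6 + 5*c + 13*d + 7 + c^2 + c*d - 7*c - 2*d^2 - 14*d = c^2 - 2*c - 2*d^2 + d*(c - 1) + 1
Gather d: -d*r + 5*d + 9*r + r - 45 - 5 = d*(5 - r) + 10*r - 50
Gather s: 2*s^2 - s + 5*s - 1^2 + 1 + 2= 2*s^2 + 4*s + 2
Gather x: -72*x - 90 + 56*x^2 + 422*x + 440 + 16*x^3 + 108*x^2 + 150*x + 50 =16*x^3 + 164*x^2 + 500*x + 400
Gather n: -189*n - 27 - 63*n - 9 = -252*n - 36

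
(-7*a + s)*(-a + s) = 7*a^2 - 8*a*s + s^2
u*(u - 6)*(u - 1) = u^3 - 7*u^2 + 6*u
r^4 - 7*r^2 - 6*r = r*(r - 3)*(r + 1)*(r + 2)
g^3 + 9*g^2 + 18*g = g*(g + 3)*(g + 6)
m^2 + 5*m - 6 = (m - 1)*(m + 6)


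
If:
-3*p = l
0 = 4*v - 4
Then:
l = -3*p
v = 1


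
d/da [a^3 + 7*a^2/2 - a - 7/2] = 3*a^2 + 7*a - 1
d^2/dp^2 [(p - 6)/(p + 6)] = -24/(p + 6)^3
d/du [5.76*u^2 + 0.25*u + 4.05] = 11.52*u + 0.25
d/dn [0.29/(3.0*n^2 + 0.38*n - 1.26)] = (-1.74*n - 0.1102)/(3.0*n^2 + 0.38*n - 1.26)^2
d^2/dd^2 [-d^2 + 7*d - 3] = -2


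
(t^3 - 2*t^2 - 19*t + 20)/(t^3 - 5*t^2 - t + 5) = (t + 4)/(t + 1)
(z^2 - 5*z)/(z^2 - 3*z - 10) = z/(z + 2)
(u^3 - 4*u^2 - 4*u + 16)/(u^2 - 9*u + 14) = (u^2 - 2*u - 8)/(u - 7)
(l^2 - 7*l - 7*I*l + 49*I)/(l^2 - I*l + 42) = (l - 7)/(l + 6*I)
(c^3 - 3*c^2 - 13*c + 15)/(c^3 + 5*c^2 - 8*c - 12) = (c^3 - 3*c^2 - 13*c + 15)/(c^3 + 5*c^2 - 8*c - 12)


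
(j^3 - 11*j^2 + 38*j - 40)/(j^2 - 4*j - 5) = (j^2 - 6*j + 8)/(j + 1)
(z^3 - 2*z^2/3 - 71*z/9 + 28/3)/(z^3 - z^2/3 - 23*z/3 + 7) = (z - 4/3)/(z - 1)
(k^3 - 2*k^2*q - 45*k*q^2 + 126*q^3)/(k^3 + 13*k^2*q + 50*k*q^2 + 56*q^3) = (k^2 - 9*k*q + 18*q^2)/(k^2 + 6*k*q + 8*q^2)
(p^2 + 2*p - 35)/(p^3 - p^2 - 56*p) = (p - 5)/(p*(p - 8))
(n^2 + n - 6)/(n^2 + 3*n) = (n - 2)/n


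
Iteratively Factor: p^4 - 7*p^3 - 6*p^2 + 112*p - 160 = (p - 2)*(p^3 - 5*p^2 - 16*p + 80) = (p - 2)*(p + 4)*(p^2 - 9*p + 20) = (p - 4)*(p - 2)*(p + 4)*(p - 5)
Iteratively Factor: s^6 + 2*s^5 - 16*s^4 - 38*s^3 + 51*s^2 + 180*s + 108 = (s - 3)*(s^5 + 5*s^4 - s^3 - 41*s^2 - 72*s - 36) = (s - 3)*(s + 2)*(s^4 + 3*s^3 - 7*s^2 - 27*s - 18) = (s - 3)*(s + 2)^2*(s^3 + s^2 - 9*s - 9) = (s - 3)*(s + 2)^2*(s + 3)*(s^2 - 2*s - 3) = (s - 3)*(s + 1)*(s + 2)^2*(s + 3)*(s - 3)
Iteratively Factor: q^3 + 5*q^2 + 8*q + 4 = (q + 2)*(q^2 + 3*q + 2) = (q + 2)^2*(q + 1)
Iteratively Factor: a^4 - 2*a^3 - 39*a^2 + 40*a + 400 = (a - 5)*(a^3 + 3*a^2 - 24*a - 80) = (a - 5)^2*(a^2 + 8*a + 16) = (a - 5)^2*(a + 4)*(a + 4)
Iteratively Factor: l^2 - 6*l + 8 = (l - 4)*(l - 2)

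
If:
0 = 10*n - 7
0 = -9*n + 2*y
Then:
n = 7/10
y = 63/20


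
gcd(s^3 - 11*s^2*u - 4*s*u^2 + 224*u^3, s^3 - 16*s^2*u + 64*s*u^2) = s - 8*u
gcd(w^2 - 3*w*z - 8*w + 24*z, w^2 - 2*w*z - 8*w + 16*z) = w - 8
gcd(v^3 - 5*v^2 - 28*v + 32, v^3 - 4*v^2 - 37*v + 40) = v^2 - 9*v + 8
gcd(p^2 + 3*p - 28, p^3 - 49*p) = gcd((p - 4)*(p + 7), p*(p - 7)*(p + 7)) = p + 7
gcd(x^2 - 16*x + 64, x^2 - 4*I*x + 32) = 1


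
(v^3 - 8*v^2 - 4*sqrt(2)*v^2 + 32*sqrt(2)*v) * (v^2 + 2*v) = v^5 - 6*v^4 - 4*sqrt(2)*v^4 - 16*v^3 + 24*sqrt(2)*v^3 + 64*sqrt(2)*v^2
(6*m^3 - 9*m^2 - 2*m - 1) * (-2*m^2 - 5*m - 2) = -12*m^5 - 12*m^4 + 37*m^3 + 30*m^2 + 9*m + 2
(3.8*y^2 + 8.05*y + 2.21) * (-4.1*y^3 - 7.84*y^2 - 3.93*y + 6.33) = -15.58*y^5 - 62.797*y^4 - 87.107*y^3 - 24.9089*y^2 + 42.2712*y + 13.9893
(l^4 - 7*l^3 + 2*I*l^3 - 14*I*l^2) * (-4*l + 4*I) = -4*l^5 + 28*l^4 - 4*I*l^4 - 8*l^3 + 28*I*l^3 + 56*l^2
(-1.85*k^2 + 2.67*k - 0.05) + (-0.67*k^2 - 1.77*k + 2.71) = -2.52*k^2 + 0.9*k + 2.66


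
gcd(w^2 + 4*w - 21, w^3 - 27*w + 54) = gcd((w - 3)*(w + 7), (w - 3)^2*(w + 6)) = w - 3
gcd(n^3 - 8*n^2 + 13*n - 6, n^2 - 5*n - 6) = n - 6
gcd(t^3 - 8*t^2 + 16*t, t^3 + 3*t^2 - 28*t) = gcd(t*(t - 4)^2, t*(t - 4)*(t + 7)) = t^2 - 4*t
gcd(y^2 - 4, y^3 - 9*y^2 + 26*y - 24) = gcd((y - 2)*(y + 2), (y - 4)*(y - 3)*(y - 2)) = y - 2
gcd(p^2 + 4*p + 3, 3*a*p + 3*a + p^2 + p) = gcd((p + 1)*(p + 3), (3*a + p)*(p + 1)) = p + 1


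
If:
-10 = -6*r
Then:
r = 5/3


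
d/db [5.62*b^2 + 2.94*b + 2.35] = 11.24*b + 2.94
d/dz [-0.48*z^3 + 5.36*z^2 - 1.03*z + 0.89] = -1.44*z^2 + 10.72*z - 1.03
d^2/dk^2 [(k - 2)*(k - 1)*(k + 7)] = 6*k + 8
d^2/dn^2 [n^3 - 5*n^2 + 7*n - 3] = 6*n - 10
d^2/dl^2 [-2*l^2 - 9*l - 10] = -4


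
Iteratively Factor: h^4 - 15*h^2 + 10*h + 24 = (h - 2)*(h^3 + 2*h^2 - 11*h - 12) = (h - 2)*(h + 4)*(h^2 - 2*h - 3) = (h - 2)*(h + 1)*(h + 4)*(h - 3)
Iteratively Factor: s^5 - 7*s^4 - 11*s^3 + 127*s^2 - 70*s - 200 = (s - 5)*(s^4 - 2*s^3 - 21*s^2 + 22*s + 40) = (s - 5)*(s - 2)*(s^3 - 21*s - 20) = (s - 5)*(s - 2)*(s + 4)*(s^2 - 4*s - 5) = (s - 5)*(s - 2)*(s + 1)*(s + 4)*(s - 5)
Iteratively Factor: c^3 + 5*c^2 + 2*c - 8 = (c - 1)*(c^2 + 6*c + 8) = (c - 1)*(c + 2)*(c + 4)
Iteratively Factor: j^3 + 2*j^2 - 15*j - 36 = (j + 3)*(j^2 - j - 12) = (j + 3)^2*(j - 4)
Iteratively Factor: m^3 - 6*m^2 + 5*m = (m - 5)*(m^2 - m) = m*(m - 5)*(m - 1)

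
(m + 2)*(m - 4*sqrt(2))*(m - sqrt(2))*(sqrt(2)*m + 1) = sqrt(2)*m^4 - 9*m^3 + 2*sqrt(2)*m^3 - 18*m^2 + 3*sqrt(2)*m^2 + 8*m + 6*sqrt(2)*m + 16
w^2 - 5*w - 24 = (w - 8)*(w + 3)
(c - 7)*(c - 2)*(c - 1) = c^3 - 10*c^2 + 23*c - 14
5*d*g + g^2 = g*(5*d + g)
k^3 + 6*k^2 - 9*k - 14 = (k - 2)*(k + 1)*(k + 7)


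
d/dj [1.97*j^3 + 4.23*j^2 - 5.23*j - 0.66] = 5.91*j^2 + 8.46*j - 5.23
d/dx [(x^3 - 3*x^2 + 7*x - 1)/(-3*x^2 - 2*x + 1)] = (-3*x^4 - 4*x^3 + 30*x^2 - 12*x + 5)/(9*x^4 + 12*x^3 - 2*x^2 - 4*x + 1)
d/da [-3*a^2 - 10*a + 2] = -6*a - 10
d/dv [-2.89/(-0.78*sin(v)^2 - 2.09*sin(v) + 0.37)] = -(4.5084*sin(v) + 6.0401)*cos(v)/(0.78*sin(v)^2 + 2.09*sin(v) - 0.37)^2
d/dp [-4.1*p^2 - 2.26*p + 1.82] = -8.2*p - 2.26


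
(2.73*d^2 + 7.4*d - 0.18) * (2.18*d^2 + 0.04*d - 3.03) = 5.9514*d^4 + 16.2412*d^3 - 8.3683*d^2 - 22.4292*d + 0.5454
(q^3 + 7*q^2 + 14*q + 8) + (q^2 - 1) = q^3 + 8*q^2 + 14*q + 7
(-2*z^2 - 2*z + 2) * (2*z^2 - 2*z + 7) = -4*z^4 - 6*z^2 - 18*z + 14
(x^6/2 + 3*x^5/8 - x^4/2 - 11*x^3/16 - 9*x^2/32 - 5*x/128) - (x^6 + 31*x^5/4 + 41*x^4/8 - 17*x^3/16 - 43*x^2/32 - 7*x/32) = -x^6/2 - 59*x^5/8 - 45*x^4/8 + 3*x^3/8 + 17*x^2/16 + 23*x/128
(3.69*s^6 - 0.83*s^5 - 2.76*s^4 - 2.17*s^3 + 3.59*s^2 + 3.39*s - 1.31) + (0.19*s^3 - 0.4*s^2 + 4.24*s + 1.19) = 3.69*s^6 - 0.83*s^5 - 2.76*s^4 - 1.98*s^3 + 3.19*s^2 + 7.63*s - 0.12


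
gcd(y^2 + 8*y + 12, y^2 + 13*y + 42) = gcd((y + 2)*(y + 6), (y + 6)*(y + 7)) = y + 6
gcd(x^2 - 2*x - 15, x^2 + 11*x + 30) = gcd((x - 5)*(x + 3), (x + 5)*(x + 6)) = 1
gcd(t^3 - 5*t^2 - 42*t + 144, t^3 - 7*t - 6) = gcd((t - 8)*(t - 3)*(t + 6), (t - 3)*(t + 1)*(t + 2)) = t - 3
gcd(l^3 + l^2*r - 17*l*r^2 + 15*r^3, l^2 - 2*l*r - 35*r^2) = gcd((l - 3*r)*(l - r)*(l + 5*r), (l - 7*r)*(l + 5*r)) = l + 5*r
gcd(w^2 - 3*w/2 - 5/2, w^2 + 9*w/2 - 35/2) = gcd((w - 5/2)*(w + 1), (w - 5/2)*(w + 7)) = w - 5/2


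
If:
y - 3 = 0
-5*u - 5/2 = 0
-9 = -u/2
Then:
No Solution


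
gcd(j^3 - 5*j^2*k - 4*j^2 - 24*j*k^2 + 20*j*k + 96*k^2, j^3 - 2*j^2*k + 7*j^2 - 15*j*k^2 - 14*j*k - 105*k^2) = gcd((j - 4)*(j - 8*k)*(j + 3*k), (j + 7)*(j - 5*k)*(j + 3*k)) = j + 3*k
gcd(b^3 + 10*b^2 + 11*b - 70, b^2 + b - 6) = b - 2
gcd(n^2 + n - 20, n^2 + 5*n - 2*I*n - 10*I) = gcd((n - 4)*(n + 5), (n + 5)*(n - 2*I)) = n + 5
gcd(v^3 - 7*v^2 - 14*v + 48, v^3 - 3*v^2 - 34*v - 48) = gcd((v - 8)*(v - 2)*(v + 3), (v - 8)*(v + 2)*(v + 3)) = v^2 - 5*v - 24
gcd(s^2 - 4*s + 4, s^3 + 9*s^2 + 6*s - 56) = s - 2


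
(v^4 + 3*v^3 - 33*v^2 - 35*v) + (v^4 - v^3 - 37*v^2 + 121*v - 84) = 2*v^4 + 2*v^3 - 70*v^2 + 86*v - 84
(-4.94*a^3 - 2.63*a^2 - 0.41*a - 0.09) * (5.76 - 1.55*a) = 7.657*a^4 - 24.3779*a^3 - 14.5133*a^2 - 2.2221*a - 0.5184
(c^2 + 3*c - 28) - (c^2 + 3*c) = -28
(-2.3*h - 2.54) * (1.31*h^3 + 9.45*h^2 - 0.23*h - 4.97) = -3.013*h^4 - 25.0624*h^3 - 23.474*h^2 + 12.0152*h + 12.6238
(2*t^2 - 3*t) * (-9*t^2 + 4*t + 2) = -18*t^4 + 35*t^3 - 8*t^2 - 6*t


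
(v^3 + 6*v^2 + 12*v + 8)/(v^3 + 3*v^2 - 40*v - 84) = (v^2 + 4*v + 4)/(v^2 + v - 42)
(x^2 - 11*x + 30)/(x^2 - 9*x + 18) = (x - 5)/(x - 3)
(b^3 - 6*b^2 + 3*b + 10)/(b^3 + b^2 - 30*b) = (b^2 - b - 2)/(b*(b + 6))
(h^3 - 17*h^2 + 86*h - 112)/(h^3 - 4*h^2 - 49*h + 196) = (h^2 - 10*h + 16)/(h^2 + 3*h - 28)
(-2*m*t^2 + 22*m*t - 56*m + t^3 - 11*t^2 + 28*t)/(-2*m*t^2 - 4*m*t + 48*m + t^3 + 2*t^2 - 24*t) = (t - 7)/(t + 6)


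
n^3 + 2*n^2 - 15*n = n*(n - 3)*(n + 5)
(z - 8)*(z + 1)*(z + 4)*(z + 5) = z^4 + 2*z^3 - 51*z^2 - 212*z - 160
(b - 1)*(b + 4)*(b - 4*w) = b^3 - 4*b^2*w + 3*b^2 - 12*b*w - 4*b + 16*w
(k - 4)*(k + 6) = k^2 + 2*k - 24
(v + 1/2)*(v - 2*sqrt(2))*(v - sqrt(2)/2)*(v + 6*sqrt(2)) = v^4 + v^3/2 + 7*sqrt(2)*v^3/2 - 28*v^2 + 7*sqrt(2)*v^2/4 - 14*v + 12*sqrt(2)*v + 6*sqrt(2)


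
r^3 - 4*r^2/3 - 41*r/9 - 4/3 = (r - 3)*(r + 1/3)*(r + 4/3)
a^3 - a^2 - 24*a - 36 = (a - 6)*(a + 2)*(a + 3)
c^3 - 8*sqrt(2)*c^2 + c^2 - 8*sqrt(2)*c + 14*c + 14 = (c + 1)*(c - 7*sqrt(2))*(c - sqrt(2))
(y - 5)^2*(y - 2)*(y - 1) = y^4 - 13*y^3 + 57*y^2 - 95*y + 50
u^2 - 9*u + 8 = (u - 8)*(u - 1)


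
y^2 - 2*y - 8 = (y - 4)*(y + 2)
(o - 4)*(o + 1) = o^2 - 3*o - 4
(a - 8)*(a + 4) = a^2 - 4*a - 32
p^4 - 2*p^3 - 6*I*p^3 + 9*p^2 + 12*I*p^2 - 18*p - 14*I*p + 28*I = (p - 2)*(p - 7*I)*(p - I)*(p + 2*I)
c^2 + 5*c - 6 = (c - 1)*(c + 6)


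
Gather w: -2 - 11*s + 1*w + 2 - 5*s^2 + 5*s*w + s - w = -5*s^2 + 5*s*w - 10*s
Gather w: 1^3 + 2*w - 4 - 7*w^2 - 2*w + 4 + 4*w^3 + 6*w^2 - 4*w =4*w^3 - w^2 - 4*w + 1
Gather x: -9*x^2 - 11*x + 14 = -9*x^2 - 11*x + 14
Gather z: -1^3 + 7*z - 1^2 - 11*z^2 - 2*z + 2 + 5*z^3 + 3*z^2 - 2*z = 5*z^3 - 8*z^2 + 3*z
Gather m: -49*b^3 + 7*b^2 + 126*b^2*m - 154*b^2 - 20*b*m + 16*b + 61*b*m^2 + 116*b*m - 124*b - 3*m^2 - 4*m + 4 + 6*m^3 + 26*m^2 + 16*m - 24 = -49*b^3 - 147*b^2 - 108*b + 6*m^3 + m^2*(61*b + 23) + m*(126*b^2 + 96*b + 12) - 20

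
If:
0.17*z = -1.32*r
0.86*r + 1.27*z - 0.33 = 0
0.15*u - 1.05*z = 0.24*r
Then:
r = -0.04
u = 1.93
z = 0.28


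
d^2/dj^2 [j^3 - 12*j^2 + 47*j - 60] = 6*j - 24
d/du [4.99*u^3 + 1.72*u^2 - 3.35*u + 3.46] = 14.97*u^2 + 3.44*u - 3.35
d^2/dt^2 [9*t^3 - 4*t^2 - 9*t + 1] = 54*t - 8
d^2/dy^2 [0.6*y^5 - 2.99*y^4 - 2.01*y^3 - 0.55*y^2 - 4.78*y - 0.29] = 12.0*y^3 - 35.88*y^2 - 12.06*y - 1.1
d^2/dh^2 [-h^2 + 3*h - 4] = -2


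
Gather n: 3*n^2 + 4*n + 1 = 3*n^2 + 4*n + 1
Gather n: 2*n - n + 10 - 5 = n + 5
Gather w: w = w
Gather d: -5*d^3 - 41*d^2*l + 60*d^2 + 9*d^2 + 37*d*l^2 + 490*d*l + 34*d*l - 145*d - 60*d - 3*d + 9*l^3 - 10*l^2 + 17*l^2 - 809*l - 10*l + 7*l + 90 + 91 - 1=-5*d^3 + d^2*(69 - 41*l) + d*(37*l^2 + 524*l - 208) + 9*l^3 + 7*l^2 - 812*l + 180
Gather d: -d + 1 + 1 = 2 - d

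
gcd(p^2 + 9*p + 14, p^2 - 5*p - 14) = p + 2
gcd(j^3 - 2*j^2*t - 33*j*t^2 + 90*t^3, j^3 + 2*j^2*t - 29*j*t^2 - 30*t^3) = -j^2 - j*t + 30*t^2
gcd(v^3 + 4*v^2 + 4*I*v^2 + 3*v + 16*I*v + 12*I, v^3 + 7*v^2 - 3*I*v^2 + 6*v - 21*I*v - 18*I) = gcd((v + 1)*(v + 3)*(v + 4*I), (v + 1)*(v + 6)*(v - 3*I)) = v + 1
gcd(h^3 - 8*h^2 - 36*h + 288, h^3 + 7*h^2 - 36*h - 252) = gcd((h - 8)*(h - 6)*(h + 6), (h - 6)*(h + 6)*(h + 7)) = h^2 - 36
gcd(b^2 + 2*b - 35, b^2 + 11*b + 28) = b + 7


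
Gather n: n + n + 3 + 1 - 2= 2*n + 2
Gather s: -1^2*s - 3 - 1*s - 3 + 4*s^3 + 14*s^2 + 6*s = 4*s^3 + 14*s^2 + 4*s - 6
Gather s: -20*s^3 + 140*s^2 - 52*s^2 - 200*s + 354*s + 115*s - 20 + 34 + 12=-20*s^3 + 88*s^2 + 269*s + 26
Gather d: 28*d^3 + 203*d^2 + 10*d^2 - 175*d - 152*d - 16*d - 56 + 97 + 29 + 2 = 28*d^3 + 213*d^2 - 343*d + 72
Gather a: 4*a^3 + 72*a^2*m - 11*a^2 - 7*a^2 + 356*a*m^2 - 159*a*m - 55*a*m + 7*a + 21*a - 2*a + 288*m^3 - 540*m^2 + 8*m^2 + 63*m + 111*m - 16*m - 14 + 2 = 4*a^3 + a^2*(72*m - 18) + a*(356*m^2 - 214*m + 26) + 288*m^3 - 532*m^2 + 158*m - 12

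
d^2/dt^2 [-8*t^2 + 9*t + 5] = -16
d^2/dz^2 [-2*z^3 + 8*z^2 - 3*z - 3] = 16 - 12*z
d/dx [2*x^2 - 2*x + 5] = 4*x - 2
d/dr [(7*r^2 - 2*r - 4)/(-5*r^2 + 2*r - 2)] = 4*(r^2 - 17*r + 3)/(25*r^4 - 20*r^3 + 24*r^2 - 8*r + 4)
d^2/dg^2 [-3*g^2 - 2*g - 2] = -6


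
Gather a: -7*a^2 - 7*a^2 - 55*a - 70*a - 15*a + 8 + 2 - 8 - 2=-14*a^2 - 140*a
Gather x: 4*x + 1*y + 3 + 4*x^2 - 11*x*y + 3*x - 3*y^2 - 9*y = 4*x^2 + x*(7 - 11*y) - 3*y^2 - 8*y + 3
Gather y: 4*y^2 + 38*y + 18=4*y^2 + 38*y + 18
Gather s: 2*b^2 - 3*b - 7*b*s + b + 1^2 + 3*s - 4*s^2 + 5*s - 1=2*b^2 - 2*b - 4*s^2 + s*(8 - 7*b)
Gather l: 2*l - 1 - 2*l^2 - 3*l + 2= -2*l^2 - l + 1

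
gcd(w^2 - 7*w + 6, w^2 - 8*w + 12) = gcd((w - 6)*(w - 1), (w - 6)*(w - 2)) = w - 6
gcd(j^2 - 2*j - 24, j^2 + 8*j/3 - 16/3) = j + 4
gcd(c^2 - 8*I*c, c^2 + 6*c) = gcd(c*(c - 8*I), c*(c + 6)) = c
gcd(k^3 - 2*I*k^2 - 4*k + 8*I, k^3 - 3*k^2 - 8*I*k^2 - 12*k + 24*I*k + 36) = k - 2*I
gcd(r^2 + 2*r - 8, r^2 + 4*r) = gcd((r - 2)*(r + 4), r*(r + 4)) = r + 4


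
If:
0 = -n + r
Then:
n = r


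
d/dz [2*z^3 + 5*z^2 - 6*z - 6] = 6*z^2 + 10*z - 6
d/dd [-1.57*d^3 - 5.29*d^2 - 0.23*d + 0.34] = -4.71*d^2 - 10.58*d - 0.23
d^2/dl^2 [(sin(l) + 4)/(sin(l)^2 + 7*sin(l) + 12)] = (3*sin(l) + cos(l)^2 + 1)/(sin(l) + 3)^3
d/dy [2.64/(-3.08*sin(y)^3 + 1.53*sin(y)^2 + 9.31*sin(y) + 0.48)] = (24.3936*sin(y)^2 - 8.0784*sin(y) - 24.5784)*cos(y)/(-3.08*sin(y)^3 + 1.53*sin(y)^2 + 9.31*sin(y) + 0.48)^2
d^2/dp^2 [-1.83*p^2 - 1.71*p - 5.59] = -3.66000000000000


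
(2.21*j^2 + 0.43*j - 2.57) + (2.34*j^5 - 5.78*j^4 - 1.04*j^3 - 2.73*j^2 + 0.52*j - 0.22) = 2.34*j^5 - 5.78*j^4 - 1.04*j^3 - 0.52*j^2 + 0.95*j - 2.79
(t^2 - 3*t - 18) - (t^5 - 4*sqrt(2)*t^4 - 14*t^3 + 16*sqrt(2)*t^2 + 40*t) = -t^5 + 4*sqrt(2)*t^4 + 14*t^3 - 16*sqrt(2)*t^2 + t^2 - 43*t - 18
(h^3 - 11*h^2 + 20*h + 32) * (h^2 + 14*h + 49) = h^5 + 3*h^4 - 85*h^3 - 227*h^2 + 1428*h + 1568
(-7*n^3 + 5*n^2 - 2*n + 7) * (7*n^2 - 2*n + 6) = -49*n^5 + 49*n^4 - 66*n^3 + 83*n^2 - 26*n + 42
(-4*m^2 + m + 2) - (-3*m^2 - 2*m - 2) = -m^2 + 3*m + 4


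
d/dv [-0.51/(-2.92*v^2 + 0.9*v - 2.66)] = (0.459 - 2.9784*v)/(2.92*v^2 - 0.9*v + 2.66)^2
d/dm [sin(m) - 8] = cos(m)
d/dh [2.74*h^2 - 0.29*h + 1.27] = 5.48*h - 0.29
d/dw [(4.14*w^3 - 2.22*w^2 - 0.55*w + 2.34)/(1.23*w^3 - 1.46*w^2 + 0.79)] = (-1.77635683940025e-15*w^5 - 3.3138*w^4 + 1.353*w^3 + 0.374200000000002*w^2 + 3.3252*w - 0.4345)/(1.5129*w^6 - 3.5916*w^5 + 2.1316*w^4 + 1.9434*w^3 - 2.3068*w^2 + 0.6241)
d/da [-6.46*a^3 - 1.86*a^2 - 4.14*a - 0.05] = -19.38*a^2 - 3.72*a - 4.14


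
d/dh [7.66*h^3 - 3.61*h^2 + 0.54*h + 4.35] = 22.98*h^2 - 7.22*h + 0.54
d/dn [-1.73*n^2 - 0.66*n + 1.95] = -3.46*n - 0.66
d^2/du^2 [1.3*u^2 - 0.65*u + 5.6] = 2.60000000000000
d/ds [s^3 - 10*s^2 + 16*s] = 3*s^2 - 20*s + 16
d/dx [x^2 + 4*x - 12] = 2*x + 4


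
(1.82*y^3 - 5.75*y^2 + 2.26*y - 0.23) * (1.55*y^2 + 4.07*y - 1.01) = 2.821*y^5 - 1.5051*y^4 - 21.7377*y^3 + 14.6492*y^2 - 3.2187*y + 0.2323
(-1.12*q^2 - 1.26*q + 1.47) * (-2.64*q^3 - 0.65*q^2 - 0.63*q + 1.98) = 2.9568*q^5 + 4.0544*q^4 - 2.3562*q^3 - 2.3793*q^2 - 3.4209*q + 2.9106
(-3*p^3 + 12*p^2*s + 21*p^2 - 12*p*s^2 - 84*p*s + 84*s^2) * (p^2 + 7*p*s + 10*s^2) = -3*p^5 - 9*p^4*s + 21*p^4 + 42*p^3*s^2 + 63*p^3*s + 36*p^2*s^3 - 294*p^2*s^2 - 120*p*s^4 - 252*p*s^3 + 840*s^4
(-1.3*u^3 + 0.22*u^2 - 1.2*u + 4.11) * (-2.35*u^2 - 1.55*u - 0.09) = 3.055*u^5 + 1.498*u^4 + 2.596*u^3 - 7.8183*u^2 - 6.2625*u - 0.3699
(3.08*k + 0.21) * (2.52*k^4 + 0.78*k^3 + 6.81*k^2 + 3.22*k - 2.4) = 7.7616*k^5 + 2.9316*k^4 + 21.1386*k^3 + 11.3477*k^2 - 6.7158*k - 0.504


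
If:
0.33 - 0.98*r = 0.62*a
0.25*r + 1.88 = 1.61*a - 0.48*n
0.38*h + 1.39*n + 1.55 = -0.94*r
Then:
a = 0.532258064516129 - 1.58064516129032*r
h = 18.8247028862479*r + 3.71743244199208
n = -5.82258064516129*r - 2.13138440860215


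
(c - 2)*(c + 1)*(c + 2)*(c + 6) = c^4 + 7*c^3 + 2*c^2 - 28*c - 24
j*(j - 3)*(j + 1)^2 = j^4 - j^3 - 5*j^2 - 3*j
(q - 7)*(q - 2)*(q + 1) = q^3 - 8*q^2 + 5*q + 14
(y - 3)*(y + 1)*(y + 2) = y^3 - 7*y - 6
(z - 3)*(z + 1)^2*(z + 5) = z^4 + 4*z^3 - 10*z^2 - 28*z - 15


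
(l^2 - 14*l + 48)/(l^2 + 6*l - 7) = (l^2 - 14*l + 48)/(l^2 + 6*l - 7)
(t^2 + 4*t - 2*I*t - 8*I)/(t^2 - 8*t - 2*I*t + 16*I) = (t + 4)/(t - 8)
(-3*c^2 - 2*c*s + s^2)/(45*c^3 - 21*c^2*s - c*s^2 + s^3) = (c + s)/(-15*c^2 + 2*c*s + s^2)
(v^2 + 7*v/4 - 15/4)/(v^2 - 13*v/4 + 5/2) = (v + 3)/(v - 2)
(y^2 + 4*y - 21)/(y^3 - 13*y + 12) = (y + 7)/(y^2 + 3*y - 4)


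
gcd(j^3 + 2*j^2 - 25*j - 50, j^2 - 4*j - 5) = j - 5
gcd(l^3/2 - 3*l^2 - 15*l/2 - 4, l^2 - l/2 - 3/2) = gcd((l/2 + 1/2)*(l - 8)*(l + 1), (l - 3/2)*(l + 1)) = l + 1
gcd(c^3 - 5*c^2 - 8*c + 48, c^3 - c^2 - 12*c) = c^2 - c - 12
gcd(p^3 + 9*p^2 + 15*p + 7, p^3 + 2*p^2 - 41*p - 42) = p^2 + 8*p + 7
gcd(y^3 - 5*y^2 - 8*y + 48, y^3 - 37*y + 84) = y - 4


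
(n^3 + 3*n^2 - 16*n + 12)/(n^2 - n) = n + 4 - 12/n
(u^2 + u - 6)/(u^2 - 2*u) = (u + 3)/u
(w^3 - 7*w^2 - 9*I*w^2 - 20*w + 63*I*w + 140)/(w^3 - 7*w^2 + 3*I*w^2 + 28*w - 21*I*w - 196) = (w - 5*I)/(w + 7*I)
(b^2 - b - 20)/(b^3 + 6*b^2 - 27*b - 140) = 1/(b + 7)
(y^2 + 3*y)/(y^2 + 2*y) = (y + 3)/(y + 2)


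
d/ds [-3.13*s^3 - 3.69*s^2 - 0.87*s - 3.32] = -9.39*s^2 - 7.38*s - 0.87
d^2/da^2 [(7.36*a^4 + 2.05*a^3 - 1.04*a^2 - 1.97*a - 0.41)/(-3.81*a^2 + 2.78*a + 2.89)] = (-213.676992*a^6 + 467.733888*a^5 + 144.9552*a^4 - 943.714144*a^3 - 732.06051*a^2 + 1.36218000000001*a + 1.083846)/(55.306341*a^6 - 121.064274*a^5 - 37.518975*a^4 + 162.17686*a^3 + 28.459275*a^2 - 69.656514*a - 24.137569)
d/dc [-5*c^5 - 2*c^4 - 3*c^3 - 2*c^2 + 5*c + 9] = -25*c^4 - 8*c^3 - 9*c^2 - 4*c + 5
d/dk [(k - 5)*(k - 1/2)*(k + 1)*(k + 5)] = 4*k^3 + 3*k^2/2 - 51*k - 25/2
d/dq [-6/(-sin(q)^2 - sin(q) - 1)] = -6*(2*sin(q) + 1)*cos(q)/(sin(q)^2 + sin(q) + 1)^2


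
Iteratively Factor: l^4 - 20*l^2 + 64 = (l + 2)*(l^3 - 2*l^2 - 16*l + 32) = (l - 2)*(l + 2)*(l^2 - 16) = (l - 4)*(l - 2)*(l + 2)*(l + 4)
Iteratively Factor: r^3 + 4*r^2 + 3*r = (r + 1)*(r^2 + 3*r) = r*(r + 1)*(r + 3)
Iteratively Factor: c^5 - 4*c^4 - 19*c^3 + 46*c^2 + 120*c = (c + 2)*(c^4 - 6*c^3 - 7*c^2 + 60*c) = c*(c + 2)*(c^3 - 6*c^2 - 7*c + 60) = c*(c - 5)*(c + 2)*(c^2 - c - 12) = c*(c - 5)*(c - 4)*(c + 2)*(c + 3)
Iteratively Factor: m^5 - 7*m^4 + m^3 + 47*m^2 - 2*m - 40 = (m + 2)*(m^4 - 9*m^3 + 19*m^2 + 9*m - 20) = (m - 4)*(m + 2)*(m^3 - 5*m^2 - m + 5) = (m - 5)*(m - 4)*(m + 2)*(m^2 - 1) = (m - 5)*(m - 4)*(m + 1)*(m + 2)*(m - 1)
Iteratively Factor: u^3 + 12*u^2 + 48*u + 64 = (u + 4)*(u^2 + 8*u + 16) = (u + 4)^2*(u + 4)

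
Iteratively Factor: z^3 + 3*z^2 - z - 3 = (z + 1)*(z^2 + 2*z - 3) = (z + 1)*(z + 3)*(z - 1)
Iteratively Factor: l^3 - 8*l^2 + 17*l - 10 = (l - 1)*(l^2 - 7*l + 10) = (l - 2)*(l - 1)*(l - 5)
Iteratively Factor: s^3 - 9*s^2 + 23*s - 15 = (s - 1)*(s^2 - 8*s + 15) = (s - 5)*(s - 1)*(s - 3)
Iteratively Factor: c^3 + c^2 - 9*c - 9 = (c + 3)*(c^2 - 2*c - 3) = (c - 3)*(c + 3)*(c + 1)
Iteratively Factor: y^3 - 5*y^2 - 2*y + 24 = (y - 3)*(y^2 - 2*y - 8) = (y - 3)*(y + 2)*(y - 4)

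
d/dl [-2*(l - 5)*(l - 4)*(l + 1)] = -6*l^2 + 32*l - 22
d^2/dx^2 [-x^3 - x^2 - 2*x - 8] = -6*x - 2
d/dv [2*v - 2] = 2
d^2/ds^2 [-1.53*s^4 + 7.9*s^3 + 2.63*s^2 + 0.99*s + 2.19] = -18.36*s^2 + 47.4*s + 5.26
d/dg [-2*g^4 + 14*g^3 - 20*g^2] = 2*g*(-4*g^2 + 21*g - 20)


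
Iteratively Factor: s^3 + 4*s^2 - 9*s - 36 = (s + 3)*(s^2 + s - 12) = (s + 3)*(s + 4)*(s - 3)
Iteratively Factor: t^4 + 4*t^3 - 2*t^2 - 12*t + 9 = (t - 1)*(t^3 + 5*t^2 + 3*t - 9) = (t - 1)^2*(t^2 + 6*t + 9) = (t - 1)^2*(t + 3)*(t + 3)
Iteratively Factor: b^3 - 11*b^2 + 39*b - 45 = (b - 5)*(b^2 - 6*b + 9) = (b - 5)*(b - 3)*(b - 3)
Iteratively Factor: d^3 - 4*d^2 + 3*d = (d - 1)*(d^2 - 3*d) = (d - 3)*(d - 1)*(d)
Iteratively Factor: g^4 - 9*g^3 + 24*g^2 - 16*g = (g)*(g^3 - 9*g^2 + 24*g - 16) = g*(g - 1)*(g^2 - 8*g + 16) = g*(g - 4)*(g - 1)*(g - 4)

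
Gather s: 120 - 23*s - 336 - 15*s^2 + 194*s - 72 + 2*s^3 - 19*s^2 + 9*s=2*s^3 - 34*s^2 + 180*s - 288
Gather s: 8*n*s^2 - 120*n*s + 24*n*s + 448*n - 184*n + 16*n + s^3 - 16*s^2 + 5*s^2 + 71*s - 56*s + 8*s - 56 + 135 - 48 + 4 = 280*n + s^3 + s^2*(8*n - 11) + s*(23 - 96*n) + 35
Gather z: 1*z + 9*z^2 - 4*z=9*z^2 - 3*z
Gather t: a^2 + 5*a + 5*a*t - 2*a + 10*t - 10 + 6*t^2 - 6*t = a^2 + 3*a + 6*t^2 + t*(5*a + 4) - 10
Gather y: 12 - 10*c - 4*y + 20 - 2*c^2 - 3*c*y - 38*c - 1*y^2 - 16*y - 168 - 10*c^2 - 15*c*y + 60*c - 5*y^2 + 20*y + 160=-12*c^2 - 18*c*y + 12*c - 6*y^2 + 24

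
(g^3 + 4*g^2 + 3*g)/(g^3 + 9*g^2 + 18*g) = (g + 1)/(g + 6)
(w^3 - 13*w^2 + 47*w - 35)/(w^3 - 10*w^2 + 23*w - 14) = (w - 5)/(w - 2)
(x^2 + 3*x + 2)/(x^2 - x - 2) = (x + 2)/(x - 2)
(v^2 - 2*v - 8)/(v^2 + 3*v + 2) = (v - 4)/(v + 1)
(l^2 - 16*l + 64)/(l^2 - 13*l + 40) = (l - 8)/(l - 5)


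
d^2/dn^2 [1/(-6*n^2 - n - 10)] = 2*(36*n^2 + 6*n - (12*n + 1)^2 + 60)/(6*n^2 + n + 10)^3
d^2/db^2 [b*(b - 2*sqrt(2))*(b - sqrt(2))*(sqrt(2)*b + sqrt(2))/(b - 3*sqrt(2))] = 2*(3*sqrt(2)*b^4 - 54*b^3 + sqrt(2)*b^3 - 18*b^2 + 162*sqrt(2)*b^2 - 324*b + 54*sqrt(2)*b - 84 + 72*sqrt(2))/(b^3 - 9*sqrt(2)*b^2 + 54*b - 54*sqrt(2))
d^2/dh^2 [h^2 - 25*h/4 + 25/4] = 2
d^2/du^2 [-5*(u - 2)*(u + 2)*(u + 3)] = -30*u - 30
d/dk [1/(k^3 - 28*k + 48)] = (28 - 3*k^2)/(k^3 - 28*k + 48)^2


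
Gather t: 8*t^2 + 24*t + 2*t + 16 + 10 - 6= 8*t^2 + 26*t + 20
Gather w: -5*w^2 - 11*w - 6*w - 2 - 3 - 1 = -5*w^2 - 17*w - 6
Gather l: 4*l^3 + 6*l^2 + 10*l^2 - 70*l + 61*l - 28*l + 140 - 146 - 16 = 4*l^3 + 16*l^2 - 37*l - 22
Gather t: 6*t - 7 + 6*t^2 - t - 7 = 6*t^2 + 5*t - 14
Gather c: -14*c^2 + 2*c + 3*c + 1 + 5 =-14*c^2 + 5*c + 6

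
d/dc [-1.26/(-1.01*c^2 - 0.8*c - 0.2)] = (-2.5452*c - 1.008)/(1.01*c^2 + 0.8*c + 0.2)^2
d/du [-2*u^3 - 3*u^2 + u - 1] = -6*u^2 - 6*u + 1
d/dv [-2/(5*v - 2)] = 10/(5*v - 2)^2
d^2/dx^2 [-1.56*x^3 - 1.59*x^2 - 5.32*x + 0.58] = -9.36*x - 3.18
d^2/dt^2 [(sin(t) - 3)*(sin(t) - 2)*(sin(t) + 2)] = -9*sin(t)^3 + 12*sin(t)^2 + 10*sin(t) - 6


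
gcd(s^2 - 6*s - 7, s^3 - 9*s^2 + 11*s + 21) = s^2 - 6*s - 7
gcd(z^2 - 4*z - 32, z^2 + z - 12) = z + 4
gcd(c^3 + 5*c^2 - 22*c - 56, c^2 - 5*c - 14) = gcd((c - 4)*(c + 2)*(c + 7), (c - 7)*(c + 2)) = c + 2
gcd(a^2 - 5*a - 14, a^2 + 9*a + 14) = a + 2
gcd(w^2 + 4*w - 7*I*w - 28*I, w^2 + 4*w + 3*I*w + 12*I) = w + 4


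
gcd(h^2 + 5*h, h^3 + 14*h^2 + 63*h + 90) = h + 5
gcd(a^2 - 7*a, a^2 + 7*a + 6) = 1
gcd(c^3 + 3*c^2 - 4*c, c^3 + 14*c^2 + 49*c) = c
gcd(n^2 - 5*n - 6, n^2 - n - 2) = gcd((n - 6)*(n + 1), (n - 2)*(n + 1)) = n + 1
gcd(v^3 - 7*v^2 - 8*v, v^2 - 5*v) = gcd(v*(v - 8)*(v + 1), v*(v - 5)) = v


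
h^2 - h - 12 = (h - 4)*(h + 3)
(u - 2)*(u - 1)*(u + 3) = u^3 - 7*u + 6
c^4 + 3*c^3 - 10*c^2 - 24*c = c*(c - 3)*(c + 2)*(c + 4)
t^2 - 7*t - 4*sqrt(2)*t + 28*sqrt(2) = (t - 7)*(t - 4*sqrt(2))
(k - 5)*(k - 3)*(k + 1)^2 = k^4 - 6*k^3 + 22*k + 15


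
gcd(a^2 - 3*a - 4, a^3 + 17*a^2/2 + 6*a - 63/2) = 1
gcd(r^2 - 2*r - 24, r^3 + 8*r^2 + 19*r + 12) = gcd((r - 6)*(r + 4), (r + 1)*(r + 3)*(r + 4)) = r + 4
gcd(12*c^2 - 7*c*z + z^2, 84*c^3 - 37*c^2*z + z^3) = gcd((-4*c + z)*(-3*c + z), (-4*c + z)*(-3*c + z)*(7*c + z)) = 12*c^2 - 7*c*z + z^2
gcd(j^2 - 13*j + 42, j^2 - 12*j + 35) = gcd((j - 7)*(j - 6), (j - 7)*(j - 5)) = j - 7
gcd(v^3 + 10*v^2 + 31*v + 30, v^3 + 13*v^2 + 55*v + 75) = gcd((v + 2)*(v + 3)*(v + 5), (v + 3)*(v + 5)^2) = v^2 + 8*v + 15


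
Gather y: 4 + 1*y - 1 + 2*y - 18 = 3*y - 15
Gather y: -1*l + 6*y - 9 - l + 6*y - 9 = -2*l + 12*y - 18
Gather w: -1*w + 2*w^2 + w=2*w^2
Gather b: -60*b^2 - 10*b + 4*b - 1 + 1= -60*b^2 - 6*b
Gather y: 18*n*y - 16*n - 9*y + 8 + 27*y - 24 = -16*n + y*(18*n + 18) - 16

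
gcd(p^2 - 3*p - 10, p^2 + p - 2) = p + 2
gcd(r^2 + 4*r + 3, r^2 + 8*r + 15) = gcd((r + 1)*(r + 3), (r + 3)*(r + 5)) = r + 3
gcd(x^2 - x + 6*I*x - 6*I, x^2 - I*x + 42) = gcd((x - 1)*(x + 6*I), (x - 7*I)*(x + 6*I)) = x + 6*I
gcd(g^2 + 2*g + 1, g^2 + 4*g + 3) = g + 1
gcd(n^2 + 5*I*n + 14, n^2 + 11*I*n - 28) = n + 7*I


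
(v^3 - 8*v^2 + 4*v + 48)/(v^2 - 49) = (v^3 - 8*v^2 + 4*v + 48)/(v^2 - 49)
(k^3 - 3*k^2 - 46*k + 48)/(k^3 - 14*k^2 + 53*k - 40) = (k + 6)/(k - 5)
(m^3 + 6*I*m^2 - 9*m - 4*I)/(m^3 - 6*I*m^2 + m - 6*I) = (m^2 + 5*I*m - 4)/(m^2 - 7*I*m - 6)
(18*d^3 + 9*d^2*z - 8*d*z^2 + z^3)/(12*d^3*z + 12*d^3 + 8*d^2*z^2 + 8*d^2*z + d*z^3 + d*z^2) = (18*d^3 + 9*d^2*z - 8*d*z^2 + z^3)/(d*(12*d^2*z + 12*d^2 + 8*d*z^2 + 8*d*z + z^3 + z^2))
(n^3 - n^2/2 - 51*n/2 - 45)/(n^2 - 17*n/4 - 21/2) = 2*(2*n^2 + 11*n + 15)/(4*n + 7)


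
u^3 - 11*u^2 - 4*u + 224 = (u - 8)*(u - 7)*(u + 4)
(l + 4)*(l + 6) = l^2 + 10*l + 24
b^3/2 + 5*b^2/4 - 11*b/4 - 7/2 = (b/2 + 1/2)*(b - 2)*(b + 7/2)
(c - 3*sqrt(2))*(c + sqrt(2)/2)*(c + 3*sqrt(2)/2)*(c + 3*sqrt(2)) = c^4 + 2*sqrt(2)*c^3 - 33*c^2/2 - 36*sqrt(2)*c - 27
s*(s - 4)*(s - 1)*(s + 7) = s^4 + 2*s^3 - 31*s^2 + 28*s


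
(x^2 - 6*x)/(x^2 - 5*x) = (x - 6)/(x - 5)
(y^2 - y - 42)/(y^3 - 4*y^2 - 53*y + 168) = (y^2 - y - 42)/(y^3 - 4*y^2 - 53*y + 168)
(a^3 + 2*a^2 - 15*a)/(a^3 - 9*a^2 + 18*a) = (a + 5)/(a - 6)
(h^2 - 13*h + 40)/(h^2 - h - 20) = (h - 8)/(h + 4)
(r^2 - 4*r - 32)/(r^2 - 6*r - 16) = (r + 4)/(r + 2)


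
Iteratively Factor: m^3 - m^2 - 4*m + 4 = (m + 2)*(m^2 - 3*m + 2) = (m - 2)*(m + 2)*(m - 1)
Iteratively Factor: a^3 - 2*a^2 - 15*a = (a - 5)*(a^2 + 3*a) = a*(a - 5)*(a + 3)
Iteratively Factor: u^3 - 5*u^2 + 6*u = (u - 3)*(u^2 - 2*u) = (u - 3)*(u - 2)*(u)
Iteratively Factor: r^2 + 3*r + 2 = (r + 2)*(r + 1)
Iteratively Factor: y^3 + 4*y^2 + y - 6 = (y + 3)*(y^2 + y - 2) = (y + 2)*(y + 3)*(y - 1)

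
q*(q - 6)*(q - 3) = q^3 - 9*q^2 + 18*q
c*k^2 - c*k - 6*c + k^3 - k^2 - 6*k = (c + k)*(k - 3)*(k + 2)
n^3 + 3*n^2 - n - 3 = (n - 1)*(n + 1)*(n + 3)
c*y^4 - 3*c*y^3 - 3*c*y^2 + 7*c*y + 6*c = (y - 3)*(y - 2)*(y + 1)*(c*y + c)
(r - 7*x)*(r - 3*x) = r^2 - 10*r*x + 21*x^2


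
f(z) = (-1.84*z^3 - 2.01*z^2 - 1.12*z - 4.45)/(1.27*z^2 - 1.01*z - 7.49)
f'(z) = (1.01 - 2.54*z)*(-1.84*z^3 - 2.01*z^2 - 1.12*z - 4.45)/(1.27*z^2 - 1.01*z - 7.49)^2 + (-5.52*z^2 - 4.02*z - 1.12)/(1.27*z^2 - 1.01*z - 7.49) = (-2.3368*z^4 + 3.7168*z^3 + 44.7973*z^2 + 41.4128*z + 3.8943)/(1.6129*z^4 - 2.5654*z^3 - 18.0045*z^2 + 15.1298*z + 56.1001)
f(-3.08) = 4.39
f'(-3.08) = -0.30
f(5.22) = -14.96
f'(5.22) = 0.49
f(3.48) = -25.19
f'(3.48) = 26.35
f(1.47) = 2.61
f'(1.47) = 4.19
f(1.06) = 1.41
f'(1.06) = 1.96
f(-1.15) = 0.65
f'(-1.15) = 0.27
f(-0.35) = 0.61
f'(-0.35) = -0.11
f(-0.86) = 0.67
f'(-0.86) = -0.07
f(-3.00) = 4.38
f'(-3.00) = -0.14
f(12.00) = -21.36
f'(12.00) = -1.32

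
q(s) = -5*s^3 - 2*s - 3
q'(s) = -15*s^2 - 2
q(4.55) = -483.08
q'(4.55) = -312.54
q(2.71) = -107.93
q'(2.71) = -112.16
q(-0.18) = -2.61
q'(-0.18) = -2.49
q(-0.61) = -0.65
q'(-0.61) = -7.58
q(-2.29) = 61.62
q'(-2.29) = -80.66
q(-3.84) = 287.80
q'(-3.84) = -223.18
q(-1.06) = 5.08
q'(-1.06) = -18.85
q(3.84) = -293.80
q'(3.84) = -223.18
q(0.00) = -3.00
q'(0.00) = -2.00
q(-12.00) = 8661.00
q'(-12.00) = -2162.00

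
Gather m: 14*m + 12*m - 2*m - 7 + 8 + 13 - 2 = 24*m + 12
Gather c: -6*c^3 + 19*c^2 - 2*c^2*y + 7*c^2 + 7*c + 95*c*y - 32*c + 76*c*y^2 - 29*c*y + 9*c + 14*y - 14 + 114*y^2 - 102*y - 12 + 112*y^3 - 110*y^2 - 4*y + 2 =-6*c^3 + c^2*(26 - 2*y) + c*(76*y^2 + 66*y - 16) + 112*y^3 + 4*y^2 - 92*y - 24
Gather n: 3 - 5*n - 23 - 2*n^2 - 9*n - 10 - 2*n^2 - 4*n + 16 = -4*n^2 - 18*n - 14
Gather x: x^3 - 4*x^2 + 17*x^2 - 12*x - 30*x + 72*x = x^3 + 13*x^2 + 30*x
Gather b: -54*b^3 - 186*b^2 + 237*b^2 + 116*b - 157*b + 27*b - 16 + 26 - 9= -54*b^3 + 51*b^2 - 14*b + 1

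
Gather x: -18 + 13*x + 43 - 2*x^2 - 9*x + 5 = -2*x^2 + 4*x + 30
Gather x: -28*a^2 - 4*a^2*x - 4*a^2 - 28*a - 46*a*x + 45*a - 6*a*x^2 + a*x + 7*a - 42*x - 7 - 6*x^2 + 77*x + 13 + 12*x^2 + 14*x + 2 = -32*a^2 + 24*a + x^2*(6 - 6*a) + x*(-4*a^2 - 45*a + 49) + 8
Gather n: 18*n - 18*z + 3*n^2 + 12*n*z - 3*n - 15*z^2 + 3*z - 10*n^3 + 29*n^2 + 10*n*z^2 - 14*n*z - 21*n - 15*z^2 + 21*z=-10*n^3 + 32*n^2 + n*(10*z^2 - 2*z - 6) - 30*z^2 + 6*z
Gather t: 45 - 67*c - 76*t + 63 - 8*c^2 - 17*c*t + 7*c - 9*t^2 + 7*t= -8*c^2 - 60*c - 9*t^2 + t*(-17*c - 69) + 108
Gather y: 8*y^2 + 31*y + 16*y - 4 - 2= 8*y^2 + 47*y - 6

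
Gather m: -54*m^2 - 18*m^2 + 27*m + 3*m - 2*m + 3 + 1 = -72*m^2 + 28*m + 4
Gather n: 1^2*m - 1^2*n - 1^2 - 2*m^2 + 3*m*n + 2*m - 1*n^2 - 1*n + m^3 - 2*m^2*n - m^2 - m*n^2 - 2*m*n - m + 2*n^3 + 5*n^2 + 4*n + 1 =m^3 - 3*m^2 + 2*m + 2*n^3 + n^2*(4 - m) + n*(-2*m^2 + m + 2)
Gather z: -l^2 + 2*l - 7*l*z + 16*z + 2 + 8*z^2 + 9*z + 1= -l^2 + 2*l + 8*z^2 + z*(25 - 7*l) + 3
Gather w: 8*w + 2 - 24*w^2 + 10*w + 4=-24*w^2 + 18*w + 6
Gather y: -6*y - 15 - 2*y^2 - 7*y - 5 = -2*y^2 - 13*y - 20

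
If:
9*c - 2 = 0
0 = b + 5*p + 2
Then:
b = -5*p - 2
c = 2/9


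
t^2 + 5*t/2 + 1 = (t + 1/2)*(t + 2)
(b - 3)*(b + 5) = b^2 + 2*b - 15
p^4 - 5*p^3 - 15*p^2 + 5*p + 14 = (p - 7)*(p - 1)*(p + 1)*(p + 2)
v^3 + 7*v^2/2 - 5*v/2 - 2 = (v - 1)*(v + 1/2)*(v + 4)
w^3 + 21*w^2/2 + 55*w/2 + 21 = (w + 3/2)*(w + 2)*(w + 7)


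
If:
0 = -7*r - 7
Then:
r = -1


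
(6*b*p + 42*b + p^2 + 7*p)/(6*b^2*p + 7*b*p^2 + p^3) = (p + 7)/(p*(b + p))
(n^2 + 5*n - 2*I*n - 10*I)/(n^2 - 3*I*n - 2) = (n + 5)/(n - I)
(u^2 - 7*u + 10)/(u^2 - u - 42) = (-u^2 + 7*u - 10)/(-u^2 + u + 42)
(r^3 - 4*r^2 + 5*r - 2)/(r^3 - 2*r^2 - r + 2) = (r - 1)/(r + 1)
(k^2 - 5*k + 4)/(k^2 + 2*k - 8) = (k^2 - 5*k + 4)/(k^2 + 2*k - 8)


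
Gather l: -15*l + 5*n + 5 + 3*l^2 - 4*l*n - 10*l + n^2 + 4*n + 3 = 3*l^2 + l*(-4*n - 25) + n^2 + 9*n + 8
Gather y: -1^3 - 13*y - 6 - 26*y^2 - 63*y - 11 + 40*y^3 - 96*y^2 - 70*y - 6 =40*y^3 - 122*y^2 - 146*y - 24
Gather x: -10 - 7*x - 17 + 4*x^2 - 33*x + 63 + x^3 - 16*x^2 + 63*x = x^3 - 12*x^2 + 23*x + 36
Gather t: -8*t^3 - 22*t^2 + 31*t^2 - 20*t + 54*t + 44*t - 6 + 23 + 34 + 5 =-8*t^3 + 9*t^2 + 78*t + 56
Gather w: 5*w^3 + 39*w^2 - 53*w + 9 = 5*w^3 + 39*w^2 - 53*w + 9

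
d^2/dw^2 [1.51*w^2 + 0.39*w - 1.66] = 3.02000000000000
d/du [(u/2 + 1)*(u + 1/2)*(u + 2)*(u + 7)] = 2*u^3 + 69*u^2/4 + 75*u/2 + 22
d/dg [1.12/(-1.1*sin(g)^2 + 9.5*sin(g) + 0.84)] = (2.464*sin(g) - 10.64)*cos(g)/(-1.1*sin(g)^2 + 9.5*sin(g) + 0.84)^2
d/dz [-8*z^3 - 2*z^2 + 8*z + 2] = -24*z^2 - 4*z + 8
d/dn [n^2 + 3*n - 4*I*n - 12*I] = 2*n + 3 - 4*I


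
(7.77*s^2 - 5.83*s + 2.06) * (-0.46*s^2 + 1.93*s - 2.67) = -3.5742*s^4 + 17.6779*s^3 - 32.9454*s^2 + 19.5419*s - 5.5002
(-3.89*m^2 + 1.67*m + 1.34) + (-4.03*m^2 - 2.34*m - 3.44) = -7.92*m^2 - 0.67*m - 2.1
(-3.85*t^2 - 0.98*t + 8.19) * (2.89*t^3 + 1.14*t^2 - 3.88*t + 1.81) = -11.1265*t^5 - 7.2212*t^4 + 37.4899*t^3 + 6.1705*t^2 - 33.551*t + 14.8239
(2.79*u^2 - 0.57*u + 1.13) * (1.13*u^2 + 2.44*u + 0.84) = 3.1527*u^4 + 6.1635*u^3 + 2.2297*u^2 + 2.2784*u + 0.9492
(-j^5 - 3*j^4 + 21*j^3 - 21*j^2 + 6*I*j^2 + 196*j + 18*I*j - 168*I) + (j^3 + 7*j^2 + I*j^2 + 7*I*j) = -j^5 - 3*j^4 + 22*j^3 - 14*j^2 + 7*I*j^2 + 196*j + 25*I*j - 168*I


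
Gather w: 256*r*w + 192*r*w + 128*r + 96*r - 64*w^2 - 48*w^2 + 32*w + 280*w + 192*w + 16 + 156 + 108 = 224*r - 112*w^2 + w*(448*r + 504) + 280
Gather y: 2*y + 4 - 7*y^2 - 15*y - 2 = -7*y^2 - 13*y + 2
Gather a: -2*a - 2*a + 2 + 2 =4 - 4*a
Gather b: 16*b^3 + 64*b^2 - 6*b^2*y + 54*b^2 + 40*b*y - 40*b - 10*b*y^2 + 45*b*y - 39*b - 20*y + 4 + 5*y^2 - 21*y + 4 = 16*b^3 + b^2*(118 - 6*y) + b*(-10*y^2 + 85*y - 79) + 5*y^2 - 41*y + 8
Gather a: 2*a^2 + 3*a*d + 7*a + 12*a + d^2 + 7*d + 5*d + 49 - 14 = 2*a^2 + a*(3*d + 19) + d^2 + 12*d + 35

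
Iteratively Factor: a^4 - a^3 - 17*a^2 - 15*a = (a - 5)*(a^3 + 4*a^2 + 3*a) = (a - 5)*(a + 1)*(a^2 + 3*a) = (a - 5)*(a + 1)*(a + 3)*(a)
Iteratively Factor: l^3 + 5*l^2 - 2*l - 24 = (l + 4)*(l^2 + l - 6) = (l - 2)*(l + 4)*(l + 3)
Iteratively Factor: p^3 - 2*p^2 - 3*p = (p + 1)*(p^2 - 3*p) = (p - 3)*(p + 1)*(p)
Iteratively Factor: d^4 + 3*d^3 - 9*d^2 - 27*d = (d + 3)*(d^3 - 9*d) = (d + 3)^2*(d^2 - 3*d) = (d - 3)*(d + 3)^2*(d)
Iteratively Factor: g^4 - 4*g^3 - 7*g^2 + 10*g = (g + 2)*(g^3 - 6*g^2 + 5*g) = g*(g + 2)*(g^2 - 6*g + 5) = g*(g - 5)*(g + 2)*(g - 1)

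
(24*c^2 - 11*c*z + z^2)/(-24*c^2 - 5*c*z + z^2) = (-3*c + z)/(3*c + z)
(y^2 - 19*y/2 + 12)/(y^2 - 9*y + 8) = (y - 3/2)/(y - 1)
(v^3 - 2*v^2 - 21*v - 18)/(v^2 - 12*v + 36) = (v^2 + 4*v + 3)/(v - 6)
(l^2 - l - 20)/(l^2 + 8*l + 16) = (l - 5)/(l + 4)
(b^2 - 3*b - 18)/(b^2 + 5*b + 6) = (b - 6)/(b + 2)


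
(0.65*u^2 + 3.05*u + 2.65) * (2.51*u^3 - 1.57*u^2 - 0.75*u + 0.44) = 1.6315*u^5 + 6.635*u^4 + 1.3755*u^3 - 6.162*u^2 - 0.6455*u + 1.166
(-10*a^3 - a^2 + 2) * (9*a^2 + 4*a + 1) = -90*a^5 - 49*a^4 - 14*a^3 + 17*a^2 + 8*a + 2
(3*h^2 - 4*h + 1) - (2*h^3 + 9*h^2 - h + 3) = -2*h^3 - 6*h^2 - 3*h - 2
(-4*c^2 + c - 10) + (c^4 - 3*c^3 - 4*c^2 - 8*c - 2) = c^4 - 3*c^3 - 8*c^2 - 7*c - 12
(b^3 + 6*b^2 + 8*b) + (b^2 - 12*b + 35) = b^3 + 7*b^2 - 4*b + 35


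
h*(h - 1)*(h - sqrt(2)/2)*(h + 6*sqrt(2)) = h^4 - h^3 + 11*sqrt(2)*h^3/2 - 11*sqrt(2)*h^2/2 - 6*h^2 + 6*h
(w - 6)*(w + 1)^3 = w^4 - 3*w^3 - 15*w^2 - 17*w - 6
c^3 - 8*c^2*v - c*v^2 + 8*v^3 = (c - 8*v)*(c - v)*(c + v)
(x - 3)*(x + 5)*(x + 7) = x^3 + 9*x^2 - x - 105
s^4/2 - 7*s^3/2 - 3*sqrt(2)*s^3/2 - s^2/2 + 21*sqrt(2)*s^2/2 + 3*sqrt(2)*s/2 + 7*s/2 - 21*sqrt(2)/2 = (s/2 + 1/2)*(s - 7)*(s - 1)*(s - 3*sqrt(2))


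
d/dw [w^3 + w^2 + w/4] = 3*w^2 + 2*w + 1/4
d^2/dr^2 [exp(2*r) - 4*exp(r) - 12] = 4*(exp(r) - 1)*exp(r)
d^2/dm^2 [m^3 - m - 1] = 6*m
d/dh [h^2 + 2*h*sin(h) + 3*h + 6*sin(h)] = 2*h*cos(h) + 2*h + 2*sin(h) + 6*cos(h) + 3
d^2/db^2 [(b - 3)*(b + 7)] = 2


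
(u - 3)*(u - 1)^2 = u^3 - 5*u^2 + 7*u - 3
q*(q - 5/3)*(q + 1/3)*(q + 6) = q^4 + 14*q^3/3 - 77*q^2/9 - 10*q/3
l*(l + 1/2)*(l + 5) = l^3 + 11*l^2/2 + 5*l/2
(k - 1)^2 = k^2 - 2*k + 1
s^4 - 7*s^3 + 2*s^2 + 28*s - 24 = (s - 6)*(s - 2)*(s - 1)*(s + 2)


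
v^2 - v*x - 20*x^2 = (v - 5*x)*(v + 4*x)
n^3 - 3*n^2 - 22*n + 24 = (n - 6)*(n - 1)*(n + 4)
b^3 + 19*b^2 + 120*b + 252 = (b + 6)^2*(b + 7)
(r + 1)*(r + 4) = r^2 + 5*r + 4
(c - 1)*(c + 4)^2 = c^3 + 7*c^2 + 8*c - 16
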